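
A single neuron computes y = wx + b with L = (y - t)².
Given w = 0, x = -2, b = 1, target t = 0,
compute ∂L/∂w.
∂L/∂w = -4

y = wx + b = (0)(-2) + 1 = 1
∂L/∂y = 2(y - t) = 2(1 - 0) = 2
∂y/∂w = x = -2
∂L/∂w = ∂L/∂y · ∂y/∂w = 2 × -2 = -4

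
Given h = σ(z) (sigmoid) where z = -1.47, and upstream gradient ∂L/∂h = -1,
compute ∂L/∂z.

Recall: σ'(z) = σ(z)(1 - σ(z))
∂L/∂z = -0.152

σ(-1.47) = 0.1869
σ'(-1.47) = σ(-1.47)(1 - σ(-1.47)) = 0.1869 × 0.8131 = 0.152
∂L/∂z = ∂L/∂h · σ'(z) = -1 × 0.152 = -0.152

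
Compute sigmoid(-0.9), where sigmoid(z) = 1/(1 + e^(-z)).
0.2891

sigmoid(-0.9) = 1/(1 + e^(0.9)) = 1/(1 + 2.46) = 0.2891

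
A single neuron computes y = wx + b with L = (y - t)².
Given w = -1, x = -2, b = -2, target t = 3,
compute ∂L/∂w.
∂L/∂w = 12

y = wx + b = (-1)(-2) + -2 = 0
∂L/∂y = 2(y - t) = 2(0 - 3) = -6
∂y/∂w = x = -2
∂L/∂w = ∂L/∂y · ∂y/∂w = -6 × -2 = 12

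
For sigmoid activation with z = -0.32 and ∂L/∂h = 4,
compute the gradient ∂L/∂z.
∂L/∂z = 0.9748

σ(-0.32) = 0.4207
σ'(-0.32) = σ(-0.32)(1 - σ(-0.32)) = 0.4207 × 0.5793 = 0.2437
∂L/∂z = ∂L/∂h · σ'(z) = 4 × 0.2437 = 0.9748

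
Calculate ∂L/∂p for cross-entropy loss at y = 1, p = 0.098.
∂L/∂p = -10.2

∂L/∂p = -y/p + (1-y)/(1-p) = -1/0.098 + 0 = -10.2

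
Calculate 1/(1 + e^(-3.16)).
0.9593

sigmoid(3.16) = 1/(1 + e^(-3.16)) = 1/(1 + 0.04243) = 0.9593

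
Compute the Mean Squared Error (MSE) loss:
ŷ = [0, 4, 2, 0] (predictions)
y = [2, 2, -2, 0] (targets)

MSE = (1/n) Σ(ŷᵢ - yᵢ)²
MSE = 6

MSE = (1/4)((0-2)² + (4-2)² + (2--2)² + (0-0)²) = (1/4)(4 + 4 + 16 + 0) = 6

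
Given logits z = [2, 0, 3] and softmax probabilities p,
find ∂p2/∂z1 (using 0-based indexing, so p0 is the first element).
∂p2/∂z1 = -0.02477

p = softmax(z) = [0.2595, 0.03512, 0.7054]
p2 = 0.7054, p1 = 0.03512

∂p2/∂z1 = -p2 × p1 = -0.7054 × 0.03512 = -0.02477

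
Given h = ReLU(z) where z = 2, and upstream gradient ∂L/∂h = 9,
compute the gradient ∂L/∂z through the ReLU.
∂L/∂z = 9

h = ReLU(2) = 2
Since z > 0: ∂h/∂z = 1
∂L/∂z = ∂L/∂h · ∂h/∂z = 9 × 1 = 9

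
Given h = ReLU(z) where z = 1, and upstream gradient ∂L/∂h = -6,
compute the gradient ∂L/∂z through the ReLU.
∂L/∂z = -6

h = ReLU(1) = 1
Since z > 0: ∂h/∂z = 1
∂L/∂z = ∂L/∂h · ∂h/∂z = -6 × 1 = -6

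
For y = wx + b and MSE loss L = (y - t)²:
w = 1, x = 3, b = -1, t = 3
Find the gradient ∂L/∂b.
∂L/∂b = -2

y = wx + b = (1)(3) + -1 = 2
∂L/∂y = 2(y - t) = 2(2 - 3) = -2
∂y/∂b = 1
∂L/∂b = ∂L/∂y · ∂y/∂b = -2 × 1 = -2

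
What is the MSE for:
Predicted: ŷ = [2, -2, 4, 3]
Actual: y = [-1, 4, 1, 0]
MSE = 15.75

MSE = (1/4)((2--1)² + (-2-4)² + (4-1)² + (3-0)²) = (1/4)(9 + 36 + 9 + 9) = 15.75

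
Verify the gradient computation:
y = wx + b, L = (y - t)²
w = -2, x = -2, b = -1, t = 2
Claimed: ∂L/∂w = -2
Incorrect

y = (-2)(-2) + -1 = 3
∂L/∂y = 2(y - t) = 2(3 - 2) = 2
∂y/∂w = x = -2
∂L/∂w = 2 × -2 = -4

Claimed value: -2
Incorrect: The correct gradient is -4.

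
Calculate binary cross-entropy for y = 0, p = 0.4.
L = 0.5108

L = -0·log(0.4) - 1·log(0.6) = -log(0.6) = 0.5108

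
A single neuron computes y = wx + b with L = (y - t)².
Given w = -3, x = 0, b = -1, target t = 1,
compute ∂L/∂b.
∂L/∂b = -4

y = wx + b = (-3)(0) + -1 = -1
∂L/∂y = 2(y - t) = 2(-1 - 1) = -4
∂y/∂b = 1
∂L/∂b = ∂L/∂y · ∂y/∂b = -4 × 1 = -4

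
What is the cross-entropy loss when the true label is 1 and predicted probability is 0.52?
L = 0.6539

L = -1·log(0.52) - 0·log(0.48) = -log(0.52) = 0.6539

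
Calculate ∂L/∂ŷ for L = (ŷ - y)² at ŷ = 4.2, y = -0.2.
∂L/∂ŷ = 8.8

∂L/∂ŷ = 2(ŷ - y) = 2(4.2 - -0.2) = 2(4.4) = 8.8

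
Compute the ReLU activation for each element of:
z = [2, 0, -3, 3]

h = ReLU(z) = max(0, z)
h = [2, 0, 0, 3]

ReLU applied element-wise: max(0,2)=2, max(0,0)=0, max(0,-3)=0, max(0,3)=3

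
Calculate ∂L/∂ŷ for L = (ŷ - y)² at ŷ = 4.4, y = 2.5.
∂L/∂ŷ = 3.8

∂L/∂ŷ = 2(ŷ - y) = 2(4.4 - 2.5) = 2(1.9) = 3.8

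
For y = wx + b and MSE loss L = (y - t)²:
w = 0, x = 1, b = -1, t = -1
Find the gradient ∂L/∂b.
∂L/∂b = 0

y = wx + b = (0)(1) + -1 = -1
∂L/∂y = 2(y - t) = 2(-1 - -1) = 0
∂y/∂b = 1
∂L/∂b = ∂L/∂y · ∂y/∂b = 0 × 1 = 0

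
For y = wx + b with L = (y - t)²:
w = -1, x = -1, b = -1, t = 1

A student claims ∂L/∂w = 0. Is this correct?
Incorrect

y = (-1)(-1) + -1 = 0
∂L/∂y = 2(y - t) = 2(0 - 1) = -2
∂y/∂w = x = -1
∂L/∂w = -2 × -1 = 2

Claimed value: 0
Incorrect: The correct gradient is 2.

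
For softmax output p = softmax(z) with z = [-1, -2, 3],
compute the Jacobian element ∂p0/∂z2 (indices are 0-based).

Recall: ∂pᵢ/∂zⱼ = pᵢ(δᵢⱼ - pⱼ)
∂p0/∂z2 = -0.01743

p = softmax(z) = [0.01787, 0.006573, 0.9756]
p0 = 0.01787, p2 = 0.9756

∂p0/∂z2 = -p0 × p2 = -0.01787 × 0.9756 = -0.01743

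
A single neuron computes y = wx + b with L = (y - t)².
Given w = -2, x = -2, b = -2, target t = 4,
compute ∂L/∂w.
∂L/∂w = 8

y = wx + b = (-2)(-2) + -2 = 2
∂L/∂y = 2(y - t) = 2(2 - 4) = -4
∂y/∂w = x = -2
∂L/∂w = ∂L/∂y · ∂y/∂w = -4 × -2 = 8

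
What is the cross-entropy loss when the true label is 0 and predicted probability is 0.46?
L = 0.6162

L = -0·log(0.46) - 1·log(0.54) = -log(0.54) = 0.6162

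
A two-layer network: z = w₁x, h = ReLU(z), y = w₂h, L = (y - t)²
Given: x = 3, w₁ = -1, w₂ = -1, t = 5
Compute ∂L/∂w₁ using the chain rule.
∂L/∂w₁ = 0

Forward pass:
z = w₁x = -1×3 = -3
h = ReLU(-3) = 0
y = w₂h = -1×0 = 0

Backward pass:
∂L/∂y = 2(y - t) = 2(0 - 5) = -10
∂y/∂h = w₂ = -1
∂h/∂z = 0 (ReLU derivative)
∂z/∂w₁ = x = 3

∂L/∂w₁ = -10 × -1 × 0 × 3 = 0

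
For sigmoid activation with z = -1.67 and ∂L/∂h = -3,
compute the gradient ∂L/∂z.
∂L/∂z = -0.4

σ(-1.67) = 0.1584
σ'(-1.67) = σ(-1.67)(1 - σ(-1.67)) = 0.1584 × 0.8416 = 0.1333
∂L/∂z = ∂L/∂h · σ'(z) = -3 × 0.1333 = -0.4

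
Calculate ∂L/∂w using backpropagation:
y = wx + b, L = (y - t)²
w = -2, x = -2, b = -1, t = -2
∂L/∂w = -20

y = wx + b = (-2)(-2) + -1 = 3
∂L/∂y = 2(y - t) = 2(3 - -2) = 10
∂y/∂w = x = -2
∂L/∂w = ∂L/∂y · ∂y/∂w = 10 × -2 = -20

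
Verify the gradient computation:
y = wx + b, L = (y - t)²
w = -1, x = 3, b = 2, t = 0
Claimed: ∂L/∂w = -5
Incorrect

y = (-1)(3) + 2 = -1
∂L/∂y = 2(y - t) = 2(-1 - 0) = -2
∂y/∂w = x = 3
∂L/∂w = -2 × 3 = -6

Claimed value: -5
Incorrect: The correct gradient is -6.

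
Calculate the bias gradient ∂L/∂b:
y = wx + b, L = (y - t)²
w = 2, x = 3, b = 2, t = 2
∂L/∂b = 12

y = wx + b = (2)(3) + 2 = 8
∂L/∂y = 2(y - t) = 2(8 - 2) = 12
∂y/∂b = 1
∂L/∂b = ∂L/∂y · ∂y/∂b = 12 × 1 = 12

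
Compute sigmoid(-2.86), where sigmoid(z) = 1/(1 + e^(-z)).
0.05417

sigmoid(-2.86) = 1/(1 + e^(2.86)) = 1/(1 + 17.46) = 0.05417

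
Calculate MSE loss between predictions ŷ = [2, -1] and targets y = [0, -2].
MSE = 2.5

MSE = (1/2)((2-0)² + (-1--2)²) = (1/2)(4 + 1) = 2.5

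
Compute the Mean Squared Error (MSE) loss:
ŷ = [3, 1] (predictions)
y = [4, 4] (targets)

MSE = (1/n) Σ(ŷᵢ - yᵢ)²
MSE = 5

MSE = (1/2)((3-4)² + (1-4)²) = (1/2)(1 + 9) = 5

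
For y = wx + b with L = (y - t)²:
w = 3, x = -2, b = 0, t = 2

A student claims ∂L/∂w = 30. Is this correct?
Incorrect

y = (3)(-2) + 0 = -6
∂L/∂y = 2(y - t) = 2(-6 - 2) = -16
∂y/∂w = x = -2
∂L/∂w = -16 × -2 = 32

Claimed value: 30
Incorrect: The correct gradient is 32.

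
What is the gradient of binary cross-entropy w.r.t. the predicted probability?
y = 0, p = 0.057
∂L/∂p = 1.06

∂L/∂p = -y/p + (1-y)/(1-p) = 0 + 1/0.943 = 1.06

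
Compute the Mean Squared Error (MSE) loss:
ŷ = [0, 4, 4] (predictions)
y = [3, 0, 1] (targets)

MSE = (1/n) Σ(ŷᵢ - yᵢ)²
MSE = 11.33

MSE = (1/3)((0-3)² + (4-0)² + (4-1)²) = (1/3)(9 + 16 + 9) = 11.33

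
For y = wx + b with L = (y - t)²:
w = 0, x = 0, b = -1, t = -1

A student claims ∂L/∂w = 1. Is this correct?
Incorrect

y = (0)(0) + -1 = -1
∂L/∂y = 2(y - t) = 2(-1 - -1) = 0
∂y/∂w = x = 0
∂L/∂w = 0 × 0 = 0

Claimed value: 1
Incorrect: The correct gradient is 0.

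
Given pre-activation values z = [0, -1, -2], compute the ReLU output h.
h = [0, 0, 0]

ReLU applied element-wise: max(0,0)=0, max(0,-1)=0, max(0,-2)=0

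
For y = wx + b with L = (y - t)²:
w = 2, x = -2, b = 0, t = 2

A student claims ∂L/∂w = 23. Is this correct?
Incorrect

y = (2)(-2) + 0 = -4
∂L/∂y = 2(y - t) = 2(-4 - 2) = -12
∂y/∂w = x = -2
∂L/∂w = -12 × -2 = 24

Claimed value: 23
Incorrect: The correct gradient is 24.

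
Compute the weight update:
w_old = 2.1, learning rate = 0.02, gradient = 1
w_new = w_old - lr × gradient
w_new = 2.08

w_new = w - η·∂L/∂w = 2.1 - 0.02×(1) = 2.1 - (0.02) = 2.08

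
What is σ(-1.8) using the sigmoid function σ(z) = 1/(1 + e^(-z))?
0.1419

sigmoid(-1.8) = 1/(1 + e^(1.8)) = 1/(1 + 6.05) = 0.1419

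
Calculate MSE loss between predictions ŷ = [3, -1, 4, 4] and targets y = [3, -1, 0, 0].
MSE = 8

MSE = (1/4)((3-3)² + (-1--1)² + (4-0)² + (4-0)²) = (1/4)(0 + 0 + 16 + 16) = 8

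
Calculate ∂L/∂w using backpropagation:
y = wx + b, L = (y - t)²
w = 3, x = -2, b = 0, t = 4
∂L/∂w = 40

y = wx + b = (3)(-2) + 0 = -6
∂L/∂y = 2(y - t) = 2(-6 - 4) = -20
∂y/∂w = x = -2
∂L/∂w = ∂L/∂y · ∂y/∂w = -20 × -2 = 40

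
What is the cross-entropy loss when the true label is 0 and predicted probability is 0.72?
L = 1.273

L = -0·log(0.72) - 1·log(0.28) = -log(0.28) = 1.273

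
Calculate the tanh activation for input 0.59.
0.5299

tanh(0.59) = (e^(0.59) - e^(-0.59))/(e^(0.59) + e^(-0.59)) = 0.5299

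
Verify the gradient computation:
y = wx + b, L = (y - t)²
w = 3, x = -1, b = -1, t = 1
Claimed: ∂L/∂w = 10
Correct

y = (3)(-1) + -1 = -4
∂L/∂y = 2(y - t) = 2(-4 - 1) = -10
∂y/∂w = x = -1
∂L/∂w = -10 × -1 = 10

Claimed value: 10
Correct: The correct gradient is 10.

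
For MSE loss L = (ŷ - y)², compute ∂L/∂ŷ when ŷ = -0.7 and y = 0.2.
∂L/∂ŷ = -1.8

∂L/∂ŷ = 2(ŷ - y) = 2(-0.7 - 0.2) = 2(-0.9) = -1.8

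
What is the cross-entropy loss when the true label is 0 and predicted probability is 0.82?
L = 1.715

L = -0·log(0.82) - 1·log(0.18) = -log(0.18) = 1.715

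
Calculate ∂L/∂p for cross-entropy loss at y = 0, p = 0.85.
∂L/∂p = 6.667

∂L/∂p = -y/p + (1-y)/(1-p) = 0 + 1/0.15 = 6.667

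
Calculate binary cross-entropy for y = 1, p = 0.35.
L = 1.05

L = -1·log(0.35) - 0·log(0.65) = -log(0.35) = 1.05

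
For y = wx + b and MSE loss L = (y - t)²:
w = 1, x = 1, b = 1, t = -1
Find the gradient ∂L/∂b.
∂L/∂b = 6

y = wx + b = (1)(1) + 1 = 2
∂L/∂y = 2(y - t) = 2(2 - -1) = 6
∂y/∂b = 1
∂L/∂b = ∂L/∂y · ∂y/∂b = 6 × 1 = 6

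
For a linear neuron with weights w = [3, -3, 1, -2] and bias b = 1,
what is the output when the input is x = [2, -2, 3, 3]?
y = 10

y = (3)(2) + (-3)(-2) + (1)(3) + (-2)(3) + 1 = 10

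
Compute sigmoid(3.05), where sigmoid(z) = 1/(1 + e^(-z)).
0.9548

sigmoid(3.05) = 1/(1 + e^(-3.05)) = 1/(1 + 0.04736) = 0.9548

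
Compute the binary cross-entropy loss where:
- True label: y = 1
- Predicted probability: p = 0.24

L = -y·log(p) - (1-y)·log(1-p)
L = 1.427

L = -1·log(0.24) - 0·log(0.76) = -log(0.24) = 1.427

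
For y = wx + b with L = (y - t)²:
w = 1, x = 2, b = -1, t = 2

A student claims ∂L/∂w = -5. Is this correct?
Incorrect

y = (1)(2) + -1 = 1
∂L/∂y = 2(y - t) = 2(1 - 2) = -2
∂y/∂w = x = 2
∂L/∂w = -2 × 2 = -4

Claimed value: -5
Incorrect: The correct gradient is -4.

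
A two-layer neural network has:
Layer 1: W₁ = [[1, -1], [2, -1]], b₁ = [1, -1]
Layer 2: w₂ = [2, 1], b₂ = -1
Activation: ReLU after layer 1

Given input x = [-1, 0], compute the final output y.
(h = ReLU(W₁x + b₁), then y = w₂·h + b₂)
y = -1

Layer 1 pre-activation: z₁ = [0, -3]
After ReLU: h = [0, 0]
Layer 2 output: y = 2×0 + 1×0 + -1 = -1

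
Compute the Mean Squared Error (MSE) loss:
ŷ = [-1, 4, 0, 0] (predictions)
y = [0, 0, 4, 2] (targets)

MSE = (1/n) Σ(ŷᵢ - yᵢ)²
MSE = 9.25

MSE = (1/4)((-1-0)² + (4-0)² + (0-4)² + (0-2)²) = (1/4)(1 + 16 + 16 + 4) = 9.25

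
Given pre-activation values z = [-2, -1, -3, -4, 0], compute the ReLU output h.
h = [0, 0, 0, 0, 0]

ReLU applied element-wise: max(0,-2)=0, max(0,-1)=0, max(0,-3)=0, max(0,-4)=0, max(0,0)=0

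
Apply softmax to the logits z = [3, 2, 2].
p = [0.5761, 0.2119, 0.2119]

exp(z) = [20.09, 7.389, 7.389]
Sum = 34.86
p = [0.5761, 0.2119, 0.2119]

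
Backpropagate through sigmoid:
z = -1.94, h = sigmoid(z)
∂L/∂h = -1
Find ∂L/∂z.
∂L/∂z = -0.1099

σ(-1.94) = 0.1256
σ'(-1.94) = σ(-1.94)(1 - σ(-1.94)) = 0.1256 × 0.8744 = 0.1099
∂L/∂z = ∂L/∂h · σ'(z) = -1 × 0.1099 = -0.1099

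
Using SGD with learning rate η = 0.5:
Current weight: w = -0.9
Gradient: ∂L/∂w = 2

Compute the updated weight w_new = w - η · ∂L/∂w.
w_new = -1.9

w_new = w - η·∂L/∂w = -0.9 - 0.5×(2) = -0.9 - (1) = -1.9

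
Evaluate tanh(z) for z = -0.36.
-0.3452

tanh(-0.36) = (e^(-0.36) - e^(0.36))/(e^(-0.36) + e^(0.36)) = -0.3452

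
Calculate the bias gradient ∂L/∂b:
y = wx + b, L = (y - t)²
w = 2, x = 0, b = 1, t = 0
∂L/∂b = 2

y = wx + b = (2)(0) + 1 = 1
∂L/∂y = 2(y - t) = 2(1 - 0) = 2
∂y/∂b = 1
∂L/∂b = ∂L/∂y · ∂y/∂b = 2 × 1 = 2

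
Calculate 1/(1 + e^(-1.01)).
0.733

sigmoid(1.01) = 1/(1 + e^(-1.01)) = 1/(1 + 0.3642) = 0.733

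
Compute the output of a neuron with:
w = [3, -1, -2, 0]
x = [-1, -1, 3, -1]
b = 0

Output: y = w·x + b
y = -8

y = (3)(-1) + (-1)(-1) + (-2)(3) + (0)(-1) + 0 = -8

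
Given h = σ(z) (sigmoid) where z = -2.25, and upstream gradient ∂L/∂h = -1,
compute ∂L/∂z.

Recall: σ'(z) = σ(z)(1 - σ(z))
∂L/∂z = -0.08626

σ(-2.25) = 0.09535
σ'(-2.25) = σ(-2.25)(1 - σ(-2.25)) = 0.09535 × 0.9047 = 0.08626
∂L/∂z = ∂L/∂h · σ'(z) = -1 × 0.08626 = -0.08626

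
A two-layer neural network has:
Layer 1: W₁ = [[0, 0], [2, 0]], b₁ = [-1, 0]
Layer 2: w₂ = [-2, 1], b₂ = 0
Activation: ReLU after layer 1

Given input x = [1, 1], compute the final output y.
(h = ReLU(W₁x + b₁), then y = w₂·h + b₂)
y = 2

Layer 1 pre-activation: z₁ = [-1, 2]
After ReLU: h = [0, 2]
Layer 2 output: y = -2×0 + 1×2 + 0 = 2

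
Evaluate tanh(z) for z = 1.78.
0.9447

tanh(1.78) = (e^(1.78) - e^(-1.78))/(e^(1.78) + e^(-1.78)) = 0.9447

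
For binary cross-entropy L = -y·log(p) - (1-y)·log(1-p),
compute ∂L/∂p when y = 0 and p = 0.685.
∂L/∂p = 3.175

∂L/∂p = -y/p + (1-y)/(1-p) = 0 + 1/0.315 = 3.175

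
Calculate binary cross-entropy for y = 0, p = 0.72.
L = 1.273

L = -0·log(0.72) - 1·log(0.28) = -log(0.28) = 1.273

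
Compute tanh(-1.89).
-0.9554

tanh(-1.89) = (e^(-1.89) - e^(1.89))/(e^(-1.89) + e^(1.89)) = -0.9554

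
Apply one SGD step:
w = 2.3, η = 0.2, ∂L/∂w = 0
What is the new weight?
w_new = 2.3

w_new = w - η·∂L/∂w = 2.3 - 0.2×(0) = 2.3 - (0) = 2.3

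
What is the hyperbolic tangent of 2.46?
0.9855

tanh(2.46) = (e^(2.46) - e^(-2.46))/(e^(2.46) + e^(-2.46)) = 0.9855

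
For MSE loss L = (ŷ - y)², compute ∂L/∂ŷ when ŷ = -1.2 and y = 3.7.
∂L/∂ŷ = -9.8

∂L/∂ŷ = 2(ŷ - y) = 2(-1.2 - 3.7) = 2(-4.9) = -9.8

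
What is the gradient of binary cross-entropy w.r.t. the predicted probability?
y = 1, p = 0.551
∂L/∂p = -1.815

∂L/∂p = -y/p + (1-y)/(1-p) = -1/0.551 + 0 = -1.815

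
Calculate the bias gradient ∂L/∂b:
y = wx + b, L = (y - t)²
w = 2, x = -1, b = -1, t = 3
∂L/∂b = -12

y = wx + b = (2)(-1) + -1 = -3
∂L/∂y = 2(y - t) = 2(-3 - 3) = -12
∂y/∂b = 1
∂L/∂b = ∂L/∂y · ∂y/∂b = -12 × 1 = -12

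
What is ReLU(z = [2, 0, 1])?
h = [2, 0, 1]

ReLU applied element-wise: max(0,2)=2, max(0,0)=0, max(0,1)=1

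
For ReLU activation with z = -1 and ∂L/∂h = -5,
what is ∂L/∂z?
∂L/∂z = 0

h = ReLU(-1) = 0
Since z < 0: ∂h/∂z = 0
∂L/∂z = ∂L/∂h · ∂h/∂z = -5 × 0 = 0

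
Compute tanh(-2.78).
-0.9923

tanh(-2.78) = (e^(-2.78) - e^(2.78))/(e^(-2.78) + e^(2.78)) = -0.9923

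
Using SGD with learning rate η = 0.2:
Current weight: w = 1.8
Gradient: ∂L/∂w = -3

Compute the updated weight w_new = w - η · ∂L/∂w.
w_new = 2.4

w_new = w - η·∂L/∂w = 1.8 - 0.2×(-3) = 1.8 - (-0.6) = 2.4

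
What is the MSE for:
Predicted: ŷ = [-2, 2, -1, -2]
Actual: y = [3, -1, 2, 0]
MSE = 11.75

MSE = (1/4)((-2-3)² + (2--1)² + (-1-2)² + (-2-0)²) = (1/4)(25 + 9 + 9 + 4) = 11.75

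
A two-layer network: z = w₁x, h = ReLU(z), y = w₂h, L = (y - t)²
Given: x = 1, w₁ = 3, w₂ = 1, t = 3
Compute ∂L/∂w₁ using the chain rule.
∂L/∂w₁ = 0

Forward pass:
z = w₁x = 3×1 = 3
h = ReLU(3) = 3
y = w₂h = 1×3 = 3

Backward pass:
∂L/∂y = 2(y - t) = 2(3 - 3) = 0
∂y/∂h = w₂ = 1
∂h/∂z = 1 (ReLU derivative)
∂z/∂w₁ = x = 1

∂L/∂w₁ = 0 × 1 × 1 × 1 = 0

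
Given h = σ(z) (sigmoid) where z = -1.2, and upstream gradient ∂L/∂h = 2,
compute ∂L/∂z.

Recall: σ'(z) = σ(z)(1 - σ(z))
∂L/∂z = 0.3558

σ(-1.2) = 0.2315
σ'(-1.2) = σ(-1.2)(1 - σ(-1.2)) = 0.2315 × 0.7685 = 0.1779
∂L/∂z = ∂L/∂h · σ'(z) = 2 × 0.1779 = 0.3558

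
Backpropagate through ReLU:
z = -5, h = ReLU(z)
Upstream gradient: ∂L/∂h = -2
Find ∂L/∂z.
∂L/∂z = 0

h = ReLU(-5) = 0
Since z < 0: ∂h/∂z = 0
∂L/∂z = ∂L/∂h · ∂h/∂z = -2 × 0 = 0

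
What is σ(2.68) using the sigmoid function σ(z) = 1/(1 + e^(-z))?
0.9358

sigmoid(2.68) = 1/(1 + e^(-2.68)) = 1/(1 + 0.06856) = 0.9358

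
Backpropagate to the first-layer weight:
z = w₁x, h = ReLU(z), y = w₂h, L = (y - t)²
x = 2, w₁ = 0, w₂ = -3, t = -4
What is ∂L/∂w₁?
∂L/∂w₁ = 0

Forward pass:
z = w₁x = 0×2 = 0
h = ReLU(0) = 0
y = w₂h = -3×0 = 0

Backward pass:
∂L/∂y = 2(y - t) = 2(0 - -4) = 8
∂y/∂h = w₂ = -3
∂h/∂z = 0 (ReLU derivative)
∂z/∂w₁ = x = 2

∂L/∂w₁ = 8 × -3 × 0 × 2 = 0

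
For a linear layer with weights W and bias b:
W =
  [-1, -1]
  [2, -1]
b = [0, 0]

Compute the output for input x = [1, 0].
y = [-1, 2]

Wx = [-1×1 + -1×0, 2×1 + -1×0]
   = [-1, 2]
y = Wx + b = [-1 + 0, 2 + 0] = [-1, 2]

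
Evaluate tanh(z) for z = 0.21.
0.207

tanh(0.21) = (e^(0.21) - e^(-0.21))/(e^(0.21) + e^(-0.21)) = 0.207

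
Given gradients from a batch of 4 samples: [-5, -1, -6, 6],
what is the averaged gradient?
Average gradient = -1.5

Average = (1/4)(-5 + -1 + -6 + 6) = -6/4 = -1.5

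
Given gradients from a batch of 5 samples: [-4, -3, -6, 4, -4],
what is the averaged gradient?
Average gradient = -2.6

Average = (1/5)(-4 + -3 + -6 + 4 + -4) = -13/5 = -2.6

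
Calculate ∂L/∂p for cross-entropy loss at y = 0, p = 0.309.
∂L/∂p = 1.447

∂L/∂p = -y/p + (1-y)/(1-p) = 0 + 1/0.691 = 1.447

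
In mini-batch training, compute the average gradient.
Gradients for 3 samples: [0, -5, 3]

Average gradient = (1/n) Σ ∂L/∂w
Average gradient = -0.6667

Average = (1/3)(0 + -5 + 3) = -2/3 = -0.6667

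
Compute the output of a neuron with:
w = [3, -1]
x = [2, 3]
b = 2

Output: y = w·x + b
y = 5

y = (3)(2) + (-1)(3) + 2 = 5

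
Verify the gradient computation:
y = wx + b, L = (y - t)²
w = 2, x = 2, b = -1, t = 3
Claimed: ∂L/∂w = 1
Incorrect

y = (2)(2) + -1 = 3
∂L/∂y = 2(y - t) = 2(3 - 3) = 0
∂y/∂w = x = 2
∂L/∂w = 0 × 2 = 0

Claimed value: 1
Incorrect: The correct gradient is 0.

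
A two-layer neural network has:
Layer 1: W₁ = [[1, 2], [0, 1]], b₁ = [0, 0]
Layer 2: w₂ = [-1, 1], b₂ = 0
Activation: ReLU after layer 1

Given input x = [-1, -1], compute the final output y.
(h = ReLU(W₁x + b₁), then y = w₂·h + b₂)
y = 0

Layer 1 pre-activation: z₁ = [-3, -1]
After ReLU: h = [0, 0]
Layer 2 output: y = -1×0 + 1×0 + 0 = 0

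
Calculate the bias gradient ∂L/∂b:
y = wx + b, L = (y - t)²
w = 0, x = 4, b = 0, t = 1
∂L/∂b = -2

y = wx + b = (0)(4) + 0 = 0
∂L/∂y = 2(y - t) = 2(0 - 1) = -2
∂y/∂b = 1
∂L/∂b = ∂L/∂y · ∂y/∂b = -2 × 1 = -2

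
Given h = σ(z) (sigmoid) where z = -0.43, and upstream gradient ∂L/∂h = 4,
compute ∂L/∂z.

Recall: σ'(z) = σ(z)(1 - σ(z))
∂L/∂z = 0.9552

σ(-0.43) = 0.3941
σ'(-0.43) = σ(-0.43)(1 - σ(-0.43)) = 0.3941 × 0.6059 = 0.2388
∂L/∂z = ∂L/∂h · σ'(z) = 4 × 0.2388 = 0.9552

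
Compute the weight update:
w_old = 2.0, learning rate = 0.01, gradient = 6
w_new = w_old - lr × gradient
w_new = 1.94

w_new = w - η·∂L/∂w = 2.0 - 0.01×(6) = 2.0 - (0.06) = 1.94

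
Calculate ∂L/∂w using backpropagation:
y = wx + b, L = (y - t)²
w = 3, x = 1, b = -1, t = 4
∂L/∂w = -4

y = wx + b = (3)(1) + -1 = 2
∂L/∂y = 2(y - t) = 2(2 - 4) = -4
∂y/∂w = x = 1
∂L/∂w = ∂L/∂y · ∂y/∂w = -4 × 1 = -4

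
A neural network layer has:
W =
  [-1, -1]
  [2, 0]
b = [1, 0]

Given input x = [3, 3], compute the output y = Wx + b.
y = [-5, 6]

Wx = [-1×3 + -1×3, 2×3 + 0×3]
   = [-6, 6]
y = Wx + b = [-6 + 1, 6 + 0] = [-5, 6]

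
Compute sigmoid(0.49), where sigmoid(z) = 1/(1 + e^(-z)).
0.6201

sigmoid(0.49) = 1/(1 + e^(-0.49)) = 1/(1 + 0.6126) = 0.6201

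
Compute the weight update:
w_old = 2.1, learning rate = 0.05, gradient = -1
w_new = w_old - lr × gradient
w_new = 2.15

w_new = w - η·∂L/∂w = 2.1 - 0.05×(-1) = 2.1 - (-0.05) = 2.15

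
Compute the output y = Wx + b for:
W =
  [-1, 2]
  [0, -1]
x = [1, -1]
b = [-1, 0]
y = [-4, 1]

Wx = [-1×1 + 2×-1, 0×1 + -1×-1]
   = [-3, 1]
y = Wx + b = [-3 + -1, 1 + 0] = [-4, 1]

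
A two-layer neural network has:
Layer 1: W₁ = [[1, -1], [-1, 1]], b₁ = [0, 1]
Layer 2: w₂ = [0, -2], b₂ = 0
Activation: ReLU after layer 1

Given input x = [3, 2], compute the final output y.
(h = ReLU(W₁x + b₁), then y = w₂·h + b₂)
y = 0

Layer 1 pre-activation: z₁ = [1, 0]
After ReLU: h = [1, 0]
Layer 2 output: y = 0×1 + -2×0 + 0 = 0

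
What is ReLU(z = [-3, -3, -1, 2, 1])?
h = [0, 0, 0, 2, 1]

ReLU applied element-wise: max(0,-3)=0, max(0,-3)=0, max(0,-1)=0, max(0,2)=2, max(0,1)=1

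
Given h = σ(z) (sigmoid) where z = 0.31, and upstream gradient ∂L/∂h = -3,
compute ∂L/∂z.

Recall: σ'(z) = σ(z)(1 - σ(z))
∂L/∂z = -0.7323

σ(0.31) = 0.5769
σ'(0.31) = σ(0.31)(1 - σ(0.31)) = 0.5769 × 0.4231 = 0.2441
∂L/∂z = ∂L/∂h · σ'(z) = -3 × 0.2441 = -0.7323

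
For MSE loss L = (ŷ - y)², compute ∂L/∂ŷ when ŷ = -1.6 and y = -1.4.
∂L/∂ŷ = -0.4

∂L/∂ŷ = 2(ŷ - y) = 2(-1.6 - -1.4) = 2(-0.2) = -0.4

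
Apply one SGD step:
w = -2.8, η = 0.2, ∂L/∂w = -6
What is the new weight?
w_new = -1.6

w_new = w - η·∂L/∂w = -2.8 - 0.2×(-6) = -2.8 - (-1.2) = -1.6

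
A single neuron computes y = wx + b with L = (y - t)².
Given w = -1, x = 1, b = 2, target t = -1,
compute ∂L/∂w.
∂L/∂w = 4

y = wx + b = (-1)(1) + 2 = 1
∂L/∂y = 2(y - t) = 2(1 - -1) = 4
∂y/∂w = x = 1
∂L/∂w = ∂L/∂y · ∂y/∂w = 4 × 1 = 4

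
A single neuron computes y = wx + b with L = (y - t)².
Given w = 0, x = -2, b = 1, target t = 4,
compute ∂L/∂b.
∂L/∂b = -6

y = wx + b = (0)(-2) + 1 = 1
∂L/∂y = 2(y - t) = 2(1 - 4) = -6
∂y/∂b = 1
∂L/∂b = ∂L/∂y · ∂y/∂b = -6 × 1 = -6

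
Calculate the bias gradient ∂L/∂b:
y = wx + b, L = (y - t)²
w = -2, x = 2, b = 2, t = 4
∂L/∂b = -12

y = wx + b = (-2)(2) + 2 = -2
∂L/∂y = 2(y - t) = 2(-2 - 4) = -12
∂y/∂b = 1
∂L/∂b = ∂L/∂y · ∂y/∂b = -12 × 1 = -12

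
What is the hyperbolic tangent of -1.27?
-0.8538

tanh(-1.27) = (e^(-1.27) - e^(1.27))/(e^(-1.27) + e^(1.27)) = -0.8538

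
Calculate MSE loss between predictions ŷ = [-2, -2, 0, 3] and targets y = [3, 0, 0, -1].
MSE = 11.25

MSE = (1/4)((-2-3)² + (-2-0)² + (0-0)² + (3--1)²) = (1/4)(25 + 4 + 0 + 16) = 11.25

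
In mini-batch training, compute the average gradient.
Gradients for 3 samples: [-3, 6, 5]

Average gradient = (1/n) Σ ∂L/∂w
Average gradient = 2.667

Average = (1/3)(-3 + 6 + 5) = 8/3 = 2.667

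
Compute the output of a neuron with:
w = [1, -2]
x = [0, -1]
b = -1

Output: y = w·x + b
y = 1

y = (1)(0) + (-2)(-1) + -1 = 1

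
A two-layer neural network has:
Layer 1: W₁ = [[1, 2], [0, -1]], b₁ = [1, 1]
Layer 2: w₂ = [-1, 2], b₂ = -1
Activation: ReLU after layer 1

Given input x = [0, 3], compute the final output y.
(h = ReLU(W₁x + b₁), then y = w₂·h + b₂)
y = -8

Layer 1 pre-activation: z₁ = [7, -2]
After ReLU: h = [7, 0]
Layer 2 output: y = -1×7 + 2×0 + -1 = -8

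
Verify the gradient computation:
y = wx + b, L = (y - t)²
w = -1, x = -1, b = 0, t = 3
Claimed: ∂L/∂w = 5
Incorrect

y = (-1)(-1) + 0 = 1
∂L/∂y = 2(y - t) = 2(1 - 3) = -4
∂y/∂w = x = -1
∂L/∂w = -4 × -1 = 4

Claimed value: 5
Incorrect: The correct gradient is 4.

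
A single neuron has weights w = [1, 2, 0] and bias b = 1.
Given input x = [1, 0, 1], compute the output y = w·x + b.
y = 2

y = (1)(1) + (2)(0) + (0)(1) + 1 = 2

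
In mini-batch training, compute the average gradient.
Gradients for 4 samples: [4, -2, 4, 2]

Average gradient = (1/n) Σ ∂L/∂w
Average gradient = 2

Average = (1/4)(4 + -2 + 4 + 2) = 8/4 = 2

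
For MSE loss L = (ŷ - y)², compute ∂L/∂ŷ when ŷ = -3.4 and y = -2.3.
∂L/∂ŷ = -2.2

∂L/∂ŷ = 2(ŷ - y) = 2(-3.4 - -2.3) = 2(-1.1) = -2.2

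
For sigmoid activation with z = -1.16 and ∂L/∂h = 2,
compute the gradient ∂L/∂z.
∂L/∂z = 0.3634

σ(-1.16) = 0.2387
σ'(-1.16) = σ(-1.16)(1 - σ(-1.16)) = 0.2387 × 0.7613 = 0.1817
∂L/∂z = ∂L/∂h · σ'(z) = 2 × 0.1817 = 0.3634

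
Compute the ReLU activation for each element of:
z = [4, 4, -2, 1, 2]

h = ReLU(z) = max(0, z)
h = [4, 4, 0, 1, 2]

ReLU applied element-wise: max(0,4)=4, max(0,4)=4, max(0,-2)=0, max(0,1)=1, max(0,2)=2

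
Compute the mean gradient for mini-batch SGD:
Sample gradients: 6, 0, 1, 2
Average gradient = 2.25

Average = (1/4)(6 + 0 + 1 + 2) = 9/4 = 2.25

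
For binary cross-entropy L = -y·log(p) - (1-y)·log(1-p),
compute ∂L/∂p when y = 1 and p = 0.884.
∂L/∂p = -1.131

∂L/∂p = -y/p + (1-y)/(1-p) = -1/0.884 + 0 = -1.131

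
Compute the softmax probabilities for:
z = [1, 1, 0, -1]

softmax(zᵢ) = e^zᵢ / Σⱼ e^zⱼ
p = [0.3995, 0.3995, 0.147, 0.0541]

exp(z) = [2.718, 2.718, 1, 0.3679]
Sum = 6.804
p = [0.3995, 0.3995, 0.147, 0.0541]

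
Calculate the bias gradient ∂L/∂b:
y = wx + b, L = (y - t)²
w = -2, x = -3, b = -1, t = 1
∂L/∂b = 8

y = wx + b = (-2)(-3) + -1 = 5
∂L/∂y = 2(y - t) = 2(5 - 1) = 8
∂y/∂b = 1
∂L/∂b = ∂L/∂y · ∂y/∂b = 8 × 1 = 8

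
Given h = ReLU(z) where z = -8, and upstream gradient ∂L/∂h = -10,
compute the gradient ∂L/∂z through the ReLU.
∂L/∂z = 0

h = ReLU(-8) = 0
Since z < 0: ∂h/∂z = 0
∂L/∂z = ∂L/∂h · ∂h/∂z = -10 × 0 = 0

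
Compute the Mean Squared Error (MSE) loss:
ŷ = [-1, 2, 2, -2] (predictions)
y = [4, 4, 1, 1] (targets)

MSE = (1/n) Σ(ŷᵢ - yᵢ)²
MSE = 9.75

MSE = (1/4)((-1-4)² + (2-4)² + (2-1)² + (-2-1)²) = (1/4)(25 + 4 + 1 + 9) = 9.75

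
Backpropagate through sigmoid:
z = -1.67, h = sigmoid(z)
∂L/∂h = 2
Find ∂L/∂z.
∂L/∂z = 0.2667

σ(-1.67) = 0.1584
σ'(-1.67) = σ(-1.67)(1 - σ(-1.67)) = 0.1584 × 0.8416 = 0.1333
∂L/∂z = ∂L/∂h · σ'(z) = 2 × 0.1333 = 0.2667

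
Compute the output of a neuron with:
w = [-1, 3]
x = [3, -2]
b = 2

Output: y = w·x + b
y = -7

y = (-1)(3) + (3)(-2) + 2 = -7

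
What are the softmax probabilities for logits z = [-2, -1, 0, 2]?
p = [0.0152, 0.0414, 0.1125, 0.831]

exp(z) = [0.1353, 0.3679, 1, 7.389]
Sum = 8.892
p = [0.0152, 0.0414, 0.1125, 0.831]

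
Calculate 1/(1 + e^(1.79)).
0.1431

sigmoid(-1.79) = 1/(1 + e^(1.79)) = 1/(1 + 5.989) = 0.1431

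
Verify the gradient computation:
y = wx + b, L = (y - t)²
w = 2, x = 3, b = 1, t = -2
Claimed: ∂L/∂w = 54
Correct

y = (2)(3) + 1 = 7
∂L/∂y = 2(y - t) = 2(7 - -2) = 18
∂y/∂w = x = 3
∂L/∂w = 18 × 3 = 54

Claimed value: 54
Correct: The correct gradient is 54.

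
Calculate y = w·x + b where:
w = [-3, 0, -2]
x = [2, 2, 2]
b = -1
y = -11

y = (-3)(2) + (0)(2) + (-2)(2) + -1 = -11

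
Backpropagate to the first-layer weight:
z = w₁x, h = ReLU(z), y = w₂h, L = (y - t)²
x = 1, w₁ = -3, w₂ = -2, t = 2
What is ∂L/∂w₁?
∂L/∂w₁ = 0

Forward pass:
z = w₁x = -3×1 = -3
h = ReLU(-3) = 0
y = w₂h = -2×0 = 0

Backward pass:
∂L/∂y = 2(y - t) = 2(0 - 2) = -4
∂y/∂h = w₂ = -2
∂h/∂z = 0 (ReLU derivative)
∂z/∂w₁ = x = 1

∂L/∂w₁ = -4 × -2 × 0 × 1 = 0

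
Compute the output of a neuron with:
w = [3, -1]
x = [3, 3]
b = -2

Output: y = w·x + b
y = 4

y = (3)(3) + (-1)(3) + -2 = 4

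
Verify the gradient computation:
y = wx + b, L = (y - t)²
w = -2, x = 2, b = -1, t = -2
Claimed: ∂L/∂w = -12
Correct

y = (-2)(2) + -1 = -5
∂L/∂y = 2(y - t) = 2(-5 - -2) = -6
∂y/∂w = x = 2
∂L/∂w = -6 × 2 = -12

Claimed value: -12
Correct: The correct gradient is -12.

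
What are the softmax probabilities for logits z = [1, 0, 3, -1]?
p = [0.1125, 0.0414, 0.831, 0.0152]

exp(z) = [2.718, 1, 20.09, 0.3679]
Sum = 24.17
p = [0.1125, 0.0414, 0.831, 0.0152]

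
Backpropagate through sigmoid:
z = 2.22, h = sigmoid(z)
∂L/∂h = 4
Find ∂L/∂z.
∂L/∂z = 0.3535

σ(2.22) = 0.902
σ'(2.22) = σ(2.22)(1 - σ(2.22)) = 0.902 × 0.09797 = 0.08837
∂L/∂z = ∂L/∂h · σ'(z) = 4 × 0.08837 = 0.3535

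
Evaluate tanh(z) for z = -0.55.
-0.5005

tanh(-0.55) = (e^(-0.55) - e^(0.55))/(e^(-0.55) + e^(0.55)) = -0.5005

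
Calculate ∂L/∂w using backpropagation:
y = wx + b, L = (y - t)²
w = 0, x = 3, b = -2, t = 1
∂L/∂w = -18

y = wx + b = (0)(3) + -2 = -2
∂L/∂y = 2(y - t) = 2(-2 - 1) = -6
∂y/∂w = x = 3
∂L/∂w = ∂L/∂y · ∂y/∂w = -6 × 3 = -18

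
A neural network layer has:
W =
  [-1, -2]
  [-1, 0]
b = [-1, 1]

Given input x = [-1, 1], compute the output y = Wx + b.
y = [-2, 2]

Wx = [-1×-1 + -2×1, -1×-1 + 0×1]
   = [-1, 1]
y = Wx + b = [-1 + -1, 1 + 1] = [-2, 2]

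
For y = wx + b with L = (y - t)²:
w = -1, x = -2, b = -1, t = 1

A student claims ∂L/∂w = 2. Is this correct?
Incorrect

y = (-1)(-2) + -1 = 1
∂L/∂y = 2(y - t) = 2(1 - 1) = 0
∂y/∂w = x = -2
∂L/∂w = 0 × -2 = 0

Claimed value: 2
Incorrect: The correct gradient is 0.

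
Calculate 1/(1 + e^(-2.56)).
0.9282

sigmoid(2.56) = 1/(1 + e^(-2.56)) = 1/(1 + 0.0773) = 0.9282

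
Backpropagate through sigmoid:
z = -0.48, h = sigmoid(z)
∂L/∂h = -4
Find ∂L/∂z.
∂L/∂z = -0.9445

σ(-0.48) = 0.3823
σ'(-0.48) = σ(-0.48)(1 - σ(-0.48)) = 0.3823 × 0.6177 = 0.2361
∂L/∂z = ∂L/∂h · σ'(z) = -4 × 0.2361 = -0.9445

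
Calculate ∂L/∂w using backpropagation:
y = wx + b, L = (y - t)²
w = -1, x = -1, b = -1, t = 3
∂L/∂w = 6

y = wx + b = (-1)(-1) + -1 = 0
∂L/∂y = 2(y - t) = 2(0 - 3) = -6
∂y/∂w = x = -1
∂L/∂w = ∂L/∂y · ∂y/∂w = -6 × -1 = 6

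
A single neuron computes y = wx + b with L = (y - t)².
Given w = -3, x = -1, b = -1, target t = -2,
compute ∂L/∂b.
∂L/∂b = 8

y = wx + b = (-3)(-1) + -1 = 2
∂L/∂y = 2(y - t) = 2(2 - -2) = 8
∂y/∂b = 1
∂L/∂b = ∂L/∂y · ∂y/∂b = 8 × 1 = 8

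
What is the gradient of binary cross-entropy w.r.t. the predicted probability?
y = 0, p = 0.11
∂L/∂p = 1.124

∂L/∂p = -y/p + (1-y)/(1-p) = 0 + 1/0.89 = 1.124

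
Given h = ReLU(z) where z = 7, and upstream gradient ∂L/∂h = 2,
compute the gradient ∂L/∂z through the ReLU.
∂L/∂z = 2

h = ReLU(7) = 7
Since z > 0: ∂h/∂z = 1
∂L/∂z = ∂L/∂h · ∂h/∂z = 2 × 1 = 2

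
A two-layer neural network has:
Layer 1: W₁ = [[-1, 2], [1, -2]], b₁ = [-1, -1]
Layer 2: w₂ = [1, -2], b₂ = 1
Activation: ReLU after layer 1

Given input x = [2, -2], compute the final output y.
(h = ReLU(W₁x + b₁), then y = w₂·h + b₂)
y = -9

Layer 1 pre-activation: z₁ = [-7, 5]
After ReLU: h = [0, 5]
Layer 2 output: y = 1×0 + -2×5 + 1 = -9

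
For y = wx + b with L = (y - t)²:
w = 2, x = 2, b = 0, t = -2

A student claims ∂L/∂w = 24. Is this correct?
Correct

y = (2)(2) + 0 = 4
∂L/∂y = 2(y - t) = 2(4 - -2) = 12
∂y/∂w = x = 2
∂L/∂w = 12 × 2 = 24

Claimed value: 24
Correct: The correct gradient is 24.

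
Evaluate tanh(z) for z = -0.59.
-0.5299

tanh(-0.59) = (e^(-0.59) - e^(0.59))/(e^(-0.59) + e^(0.59)) = -0.5299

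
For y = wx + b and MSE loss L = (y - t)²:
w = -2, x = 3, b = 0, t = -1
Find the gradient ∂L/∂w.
∂L/∂w = -30

y = wx + b = (-2)(3) + 0 = -6
∂L/∂y = 2(y - t) = 2(-6 - -1) = -10
∂y/∂w = x = 3
∂L/∂w = ∂L/∂y · ∂y/∂w = -10 × 3 = -30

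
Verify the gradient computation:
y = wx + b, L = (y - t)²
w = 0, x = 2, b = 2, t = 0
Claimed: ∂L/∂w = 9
Incorrect

y = (0)(2) + 2 = 2
∂L/∂y = 2(y - t) = 2(2 - 0) = 4
∂y/∂w = x = 2
∂L/∂w = 4 × 2 = 8

Claimed value: 9
Incorrect: The correct gradient is 8.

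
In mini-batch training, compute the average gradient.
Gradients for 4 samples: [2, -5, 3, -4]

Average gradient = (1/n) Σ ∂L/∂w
Average gradient = -1

Average = (1/4)(2 + -5 + 3 + -4) = -4/4 = -1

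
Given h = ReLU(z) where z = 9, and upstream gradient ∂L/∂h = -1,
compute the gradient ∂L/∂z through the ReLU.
∂L/∂z = -1

h = ReLU(9) = 9
Since z > 0: ∂h/∂z = 1
∂L/∂z = ∂L/∂h · ∂h/∂z = -1 × 1 = -1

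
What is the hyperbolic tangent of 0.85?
0.6911

tanh(0.85) = (e^(0.85) - e^(-0.85))/(e^(0.85) + e^(-0.85)) = 0.6911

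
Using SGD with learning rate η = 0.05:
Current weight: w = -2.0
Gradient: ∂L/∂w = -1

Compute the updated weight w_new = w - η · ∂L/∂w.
w_new = -1.95

w_new = w - η·∂L/∂w = -2.0 - 0.05×(-1) = -2.0 - (-0.05) = -1.95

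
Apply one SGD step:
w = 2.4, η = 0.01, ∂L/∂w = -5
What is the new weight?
w_new = 2.45

w_new = w - η·∂L/∂w = 2.4 - 0.01×(-5) = 2.4 - (-0.05) = 2.45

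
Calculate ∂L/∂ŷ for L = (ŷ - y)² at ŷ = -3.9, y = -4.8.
∂L/∂ŷ = 1.8

∂L/∂ŷ = 2(ŷ - y) = 2(-3.9 - -4.8) = 2(0.9) = 1.8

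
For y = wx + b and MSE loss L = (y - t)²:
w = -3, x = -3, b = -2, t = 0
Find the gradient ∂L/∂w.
∂L/∂w = -42

y = wx + b = (-3)(-3) + -2 = 7
∂L/∂y = 2(y - t) = 2(7 - 0) = 14
∂y/∂w = x = -3
∂L/∂w = ∂L/∂y · ∂y/∂w = 14 × -3 = -42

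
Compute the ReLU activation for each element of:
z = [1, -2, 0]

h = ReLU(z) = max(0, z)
h = [1, 0, 0]

ReLU applied element-wise: max(0,1)=1, max(0,-2)=0, max(0,0)=0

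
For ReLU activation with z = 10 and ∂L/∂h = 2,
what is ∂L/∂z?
∂L/∂z = 2

h = ReLU(10) = 10
Since z > 0: ∂h/∂z = 1
∂L/∂z = ∂L/∂h · ∂h/∂z = 2 × 1 = 2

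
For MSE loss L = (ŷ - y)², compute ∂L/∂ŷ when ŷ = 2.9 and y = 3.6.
∂L/∂ŷ = -1.4

∂L/∂ŷ = 2(ŷ - y) = 2(2.9 - 3.6) = 2(-0.7) = -1.4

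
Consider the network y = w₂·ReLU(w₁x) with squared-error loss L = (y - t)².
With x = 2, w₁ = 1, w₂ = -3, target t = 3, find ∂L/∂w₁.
∂L/∂w₁ = 108

Forward pass:
z = w₁x = 1×2 = 2
h = ReLU(2) = 2
y = w₂h = -3×2 = -6

Backward pass:
∂L/∂y = 2(y - t) = 2(-6 - 3) = -18
∂y/∂h = w₂ = -3
∂h/∂z = 1 (ReLU derivative)
∂z/∂w₁ = x = 2

∂L/∂w₁ = -18 × -3 × 1 × 2 = 108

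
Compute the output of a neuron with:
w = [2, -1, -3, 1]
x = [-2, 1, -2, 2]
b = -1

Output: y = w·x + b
y = 2

y = (2)(-2) + (-1)(1) + (-3)(-2) + (1)(2) + -1 = 2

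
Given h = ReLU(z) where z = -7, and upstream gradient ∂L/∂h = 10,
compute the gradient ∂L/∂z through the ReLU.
∂L/∂z = 0

h = ReLU(-7) = 0
Since z < 0: ∂h/∂z = 0
∂L/∂z = ∂L/∂h · ∂h/∂z = 10 × 0 = 0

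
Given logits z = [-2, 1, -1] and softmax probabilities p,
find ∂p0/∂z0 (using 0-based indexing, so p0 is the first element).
∂p0/∂z0 = 0.04025

p = softmax(z) = [0.04201, 0.8438, 0.1142]
p0 = 0.04201

∂p0/∂z0 = p0(1 - p0) = 0.04201 × (1 - 0.04201) = 0.04025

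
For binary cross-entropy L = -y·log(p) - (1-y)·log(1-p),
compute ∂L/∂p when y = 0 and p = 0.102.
∂L/∂p = 1.114

∂L/∂p = -y/p + (1-y)/(1-p) = 0 + 1/0.898 = 1.114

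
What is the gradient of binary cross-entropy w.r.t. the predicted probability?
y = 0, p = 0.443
∂L/∂p = 1.795

∂L/∂p = -y/p + (1-y)/(1-p) = 0 + 1/0.557 = 1.795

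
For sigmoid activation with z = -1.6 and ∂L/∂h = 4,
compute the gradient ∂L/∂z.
∂L/∂z = 0.5591

σ(-1.6) = 0.168
σ'(-1.6) = σ(-1.6)(1 - σ(-1.6)) = 0.168 × 0.832 = 0.1398
∂L/∂z = ∂L/∂h · σ'(z) = 4 × 0.1398 = 0.5591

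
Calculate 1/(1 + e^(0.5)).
0.3775

sigmoid(-0.5) = 1/(1 + e^(0.5)) = 1/(1 + 1.649) = 0.3775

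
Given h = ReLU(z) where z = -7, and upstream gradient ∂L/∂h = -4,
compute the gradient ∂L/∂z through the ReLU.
∂L/∂z = 0

h = ReLU(-7) = 0
Since z < 0: ∂h/∂z = 0
∂L/∂z = ∂L/∂h · ∂h/∂z = -4 × 0 = 0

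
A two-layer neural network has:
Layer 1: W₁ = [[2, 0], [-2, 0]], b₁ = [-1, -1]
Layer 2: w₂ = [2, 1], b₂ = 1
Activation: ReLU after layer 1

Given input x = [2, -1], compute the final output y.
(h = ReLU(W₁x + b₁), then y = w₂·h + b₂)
y = 7

Layer 1 pre-activation: z₁ = [3, -5]
After ReLU: h = [3, 0]
Layer 2 output: y = 2×3 + 1×0 + 1 = 7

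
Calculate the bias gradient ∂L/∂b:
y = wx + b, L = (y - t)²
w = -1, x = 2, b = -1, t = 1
∂L/∂b = -8

y = wx + b = (-1)(2) + -1 = -3
∂L/∂y = 2(y - t) = 2(-3 - 1) = -8
∂y/∂b = 1
∂L/∂b = ∂L/∂y · ∂y/∂b = -8 × 1 = -8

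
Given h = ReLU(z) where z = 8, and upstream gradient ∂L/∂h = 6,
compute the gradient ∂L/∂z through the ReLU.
∂L/∂z = 6

h = ReLU(8) = 8
Since z > 0: ∂h/∂z = 1
∂L/∂z = ∂L/∂h · ∂h/∂z = 6 × 1 = 6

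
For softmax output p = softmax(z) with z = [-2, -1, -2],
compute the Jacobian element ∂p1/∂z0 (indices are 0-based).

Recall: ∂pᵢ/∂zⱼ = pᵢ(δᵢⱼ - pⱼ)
∂p1/∂z0 = -0.1221

p = softmax(z) = [0.2119, 0.5761, 0.2119]
p1 = 0.5761, p0 = 0.2119

∂p1/∂z0 = -p1 × p0 = -0.5761 × 0.2119 = -0.1221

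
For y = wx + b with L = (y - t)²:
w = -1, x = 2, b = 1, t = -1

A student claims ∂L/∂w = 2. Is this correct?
Incorrect

y = (-1)(2) + 1 = -1
∂L/∂y = 2(y - t) = 2(-1 - -1) = 0
∂y/∂w = x = 2
∂L/∂w = 0 × 2 = 0

Claimed value: 2
Incorrect: The correct gradient is 0.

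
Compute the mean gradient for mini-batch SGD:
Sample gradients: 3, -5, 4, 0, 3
Average gradient = 1

Average = (1/5)(3 + -5 + 4 + 0 + 3) = 5/5 = 1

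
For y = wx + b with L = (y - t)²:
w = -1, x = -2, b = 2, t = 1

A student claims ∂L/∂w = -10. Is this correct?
Incorrect

y = (-1)(-2) + 2 = 4
∂L/∂y = 2(y - t) = 2(4 - 1) = 6
∂y/∂w = x = -2
∂L/∂w = 6 × -2 = -12

Claimed value: -10
Incorrect: The correct gradient is -12.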